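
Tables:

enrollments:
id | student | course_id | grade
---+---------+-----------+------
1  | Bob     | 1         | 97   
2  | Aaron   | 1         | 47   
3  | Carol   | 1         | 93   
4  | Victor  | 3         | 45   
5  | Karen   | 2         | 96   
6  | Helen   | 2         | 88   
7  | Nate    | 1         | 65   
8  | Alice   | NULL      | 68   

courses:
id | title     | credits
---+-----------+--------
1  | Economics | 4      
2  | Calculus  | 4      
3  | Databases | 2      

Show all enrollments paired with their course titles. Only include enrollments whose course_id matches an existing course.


INNER JOIN keeps only enrollments rows whose course_id matches an id in courses. Walk through each enrollment:
  - enrollment 1 (Bob): course_id=1 -> matches Economics
  - enrollment 2 (Aaron): course_id=1 -> matches Economics
  - enrollment 3 (Carol): course_id=1 -> matches Economics
  - enrollment 4 (Victor): course_id=3 -> matches Databases
  - enrollment 5 (Karen): course_id=2 -> matches Calculus
  - enrollment 6 (Helen): course_id=2 -> matches Calculus
  - enrollment 7 (Nate): course_id=1 -> matches Economics
  - enrollment 8 (Alice): course_id=NULL, no match -> dropped
So 1 of 8 rows is dropped.

SQL:
SELECT a.student, b.title AS course
FROM enrollments a
INNER JOIN courses b ON a.course_id = b.id

Result:
student | course   
--------+----------
Bob     | Economics
Aaron   | Economics
Carol   | Economics
Victor  | Databases
Karen   | Calculus 
Helen   | Calculus 
Nate    | Economics


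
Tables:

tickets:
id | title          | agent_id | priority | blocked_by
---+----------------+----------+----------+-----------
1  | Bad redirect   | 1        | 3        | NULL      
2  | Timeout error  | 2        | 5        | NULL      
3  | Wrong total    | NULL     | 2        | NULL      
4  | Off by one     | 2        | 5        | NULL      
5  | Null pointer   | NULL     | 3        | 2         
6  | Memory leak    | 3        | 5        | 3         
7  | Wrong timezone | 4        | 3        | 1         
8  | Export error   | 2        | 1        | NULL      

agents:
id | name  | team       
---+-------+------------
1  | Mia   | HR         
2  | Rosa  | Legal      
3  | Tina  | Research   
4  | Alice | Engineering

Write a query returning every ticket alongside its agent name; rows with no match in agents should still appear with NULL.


LEFT JOIN keeps every row from tickets (the left table); where agent_id has no match in agents, the agent columns become NULL. Walk through each ticket:
  - ticket 1 (Bad redirect): agent_id=1 -> matches Mia
  - ticket 2 (Timeout error): agent_id=2 -> matches Rosa
  - ticket 3 (Wrong total): agent_id=NULL, no match -> kept with NULL
  - ticket 4 (Off by one): agent_id=2 -> matches Rosa
  - ticket 5 (Null pointer): agent_id=NULL, no match -> kept with NULL
  - ticket 6 (Memory leak): agent_id=3 -> matches Tina
  - ticket 7 (Wrong timezone): agent_id=4 -> matches Alice
  - ticket 8 (Export error): agent_id=2 -> matches Rosa
All 8 rows appear; 2 have NULL agent.

SQL:
SELECT a.title, b.name AS agent
FROM tickets a
LEFT JOIN agents b ON a.agent_id = b.id

Result:
title          | agent
---------------+------
Bad redirect   | Mia  
Timeout error  | Rosa 
Wrong total    | NULL 
Off by one     | Rosa 
Null pointer   | NULL 
Memory leak    | Tina 
Wrong timezone | Alice
Export error   | Rosa 


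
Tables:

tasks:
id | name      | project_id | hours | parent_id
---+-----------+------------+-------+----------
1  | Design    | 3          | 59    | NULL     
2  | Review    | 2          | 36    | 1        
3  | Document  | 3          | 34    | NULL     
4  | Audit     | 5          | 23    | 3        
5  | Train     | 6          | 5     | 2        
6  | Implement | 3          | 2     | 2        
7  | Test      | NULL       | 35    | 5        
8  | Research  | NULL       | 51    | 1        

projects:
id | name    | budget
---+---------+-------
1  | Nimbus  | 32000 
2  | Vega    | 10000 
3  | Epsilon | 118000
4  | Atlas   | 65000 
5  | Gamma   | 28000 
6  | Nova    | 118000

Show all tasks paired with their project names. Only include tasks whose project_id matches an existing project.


INNER JOIN keeps only tasks rows whose project_id matches an id in projects. Walk through each task:
  - task 1 (Design): project_id=3 -> matches Epsilon
  - task 2 (Review): project_id=2 -> matches Vega
  - task 3 (Document): project_id=3 -> matches Epsilon
  - task 4 (Audit): project_id=5 -> matches Gamma
  - task 5 (Train): project_id=6 -> matches Nova
  - task 6 (Implement): project_id=3 -> matches Epsilon
  - task 7 (Test): project_id=NULL, no match -> dropped
  - task 8 (Research): project_id=NULL, no match -> dropped
So 2 of 8 rows are dropped.

SQL:
SELECT a.name, b.name AS project
FROM tasks a
INNER JOIN projects b ON a.project_id = b.id

Result:
name      | project
----------+--------
Design    | Epsilon
Review    | Vega   
Document  | Epsilon
Audit     | Gamma  
Train     | Nova   
Implement | Epsilon


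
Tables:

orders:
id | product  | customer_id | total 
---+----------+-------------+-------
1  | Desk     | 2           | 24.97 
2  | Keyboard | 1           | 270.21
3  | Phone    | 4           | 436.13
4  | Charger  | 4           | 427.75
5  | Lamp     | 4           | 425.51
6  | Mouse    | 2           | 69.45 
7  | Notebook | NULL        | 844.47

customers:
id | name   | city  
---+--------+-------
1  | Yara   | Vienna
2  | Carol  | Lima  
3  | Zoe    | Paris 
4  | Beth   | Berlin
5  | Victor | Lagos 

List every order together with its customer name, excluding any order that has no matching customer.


INNER JOIN keeps only orders rows whose customer_id matches an id in customers. Walk through each order:
  - order 1 (Desk): customer_id=2 -> matches Carol
  - order 2 (Keyboard): customer_id=1 -> matches Yara
  - order 3 (Phone): customer_id=4 -> matches Beth
  - order 4 (Charger): customer_id=4 -> matches Beth
  - order 5 (Lamp): customer_id=4 -> matches Beth
  - order 6 (Mouse): customer_id=2 -> matches Carol
  - order 7 (Notebook): customer_id=NULL, no match -> dropped
So 1 of 7 rows is dropped.

SQL:
SELECT a.product, b.name AS customer
FROM orders a
INNER JOIN customers b ON a.customer_id = b.id

Result:
product  | customer
---------+---------
Desk     | Carol   
Keyboard | Yara    
Phone    | Beth    
Charger  | Beth    
Lamp     | Beth    
Mouse    | Carol   


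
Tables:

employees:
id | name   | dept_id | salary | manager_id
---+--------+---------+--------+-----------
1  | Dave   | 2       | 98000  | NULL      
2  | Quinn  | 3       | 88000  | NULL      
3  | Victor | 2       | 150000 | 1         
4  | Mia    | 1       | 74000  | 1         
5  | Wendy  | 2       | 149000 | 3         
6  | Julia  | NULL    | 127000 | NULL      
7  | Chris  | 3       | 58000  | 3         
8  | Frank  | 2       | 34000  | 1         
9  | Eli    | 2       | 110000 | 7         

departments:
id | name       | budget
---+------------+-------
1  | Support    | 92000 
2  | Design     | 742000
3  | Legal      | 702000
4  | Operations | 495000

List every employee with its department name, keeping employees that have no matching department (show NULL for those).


LEFT JOIN keeps every row from employees (the left table); where dept_id has no match in departments, the department columns become NULL. Walk through each employee:
  - employee 1 (Dave): dept_id=2 -> matches Design
  - employee 2 (Quinn): dept_id=3 -> matches Legal
  - employee 3 (Victor): dept_id=2 -> matches Design
  - employee 4 (Mia): dept_id=1 -> matches Support
  - employee 5 (Wendy): dept_id=2 -> matches Design
  - employee 6 (Julia): dept_id=NULL, no match -> kept with NULL
  - employee 7 (Chris): dept_id=3 -> matches Legal
  - employee 8 (Frank): dept_id=2 -> matches Design
  - employee 9 (Eli): dept_id=2 -> matches Design
All 9 rows appear; 1 has NULL department.

SQL:
SELECT a.name, b.name AS department
FROM employees a
LEFT JOIN departments b ON a.dept_id = b.id

Result:
name   | department
-------+-----------
Dave   | Design    
Quinn  | Legal     
Victor | Design    
Mia    | Support   
Wendy  | Design    
Julia  | NULL      
Chris  | Legal     
Frank  | Design    
Eli    | Design    


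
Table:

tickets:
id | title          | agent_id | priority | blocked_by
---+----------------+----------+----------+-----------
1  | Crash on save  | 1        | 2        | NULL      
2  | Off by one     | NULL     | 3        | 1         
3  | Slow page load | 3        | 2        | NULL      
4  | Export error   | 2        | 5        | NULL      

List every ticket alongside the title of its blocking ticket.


This is a self-join: tickets is joined to a second copy of itself, matching each row's blocked_by to another row's id. Use LEFT JOIN so rows with blocked_by=NULL are kept.
  - ticket 1 (Crash on save): blocked_by=NULL -> NULL
  - ticket 2 (Off by one): blocked_by=1 -> Crash on save
  - ticket 3 (Slow page load): blocked_by=NULL -> NULL
  - ticket 4 (Export error): blocked_by=NULL -> NULL

SQL:
SELECT a.title AS item, b.title AS blocked_by
FROM tickets a
LEFT JOIN tickets b ON a.blocked_by = b.id

Result:
item           | blocked_by   
---------------+--------------
Crash on save  | NULL         
Off by one     | Crash on save
Slow page load | NULL         
Export error   | NULL         


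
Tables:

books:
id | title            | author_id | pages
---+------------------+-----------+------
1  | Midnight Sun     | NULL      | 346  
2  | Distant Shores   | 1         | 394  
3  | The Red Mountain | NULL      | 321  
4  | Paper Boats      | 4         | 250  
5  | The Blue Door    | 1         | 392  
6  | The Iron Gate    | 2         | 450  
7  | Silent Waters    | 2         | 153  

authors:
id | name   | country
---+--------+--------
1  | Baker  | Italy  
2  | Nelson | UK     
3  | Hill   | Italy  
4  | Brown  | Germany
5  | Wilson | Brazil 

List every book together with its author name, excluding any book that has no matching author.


INNER JOIN keeps only books rows whose author_id matches an id in authors. Walk through each book:
  - book 1 (Midnight Sun): author_id=NULL, no match -> dropped
  - book 2 (Distant Shores): author_id=1 -> matches Baker
  - book 3 (The Red Mountain): author_id=NULL, no match -> dropped
  - book 4 (Paper Boats): author_id=4 -> matches Brown
  - book 5 (The Blue Door): author_id=1 -> matches Baker
  - book 6 (The Iron Gate): author_id=2 -> matches Nelson
  - book 7 (Silent Waters): author_id=2 -> matches Nelson
So 2 of 7 rows are dropped.

SQL:
SELECT a.title, b.name AS author
FROM books a
INNER JOIN authors b ON a.author_id = b.id

Result:
title          | author
---------------+-------
Distant Shores | Baker 
Paper Boats    | Brown 
The Blue Door  | Baker 
The Iron Gate  | Nelson
Silent Waters  | Nelson


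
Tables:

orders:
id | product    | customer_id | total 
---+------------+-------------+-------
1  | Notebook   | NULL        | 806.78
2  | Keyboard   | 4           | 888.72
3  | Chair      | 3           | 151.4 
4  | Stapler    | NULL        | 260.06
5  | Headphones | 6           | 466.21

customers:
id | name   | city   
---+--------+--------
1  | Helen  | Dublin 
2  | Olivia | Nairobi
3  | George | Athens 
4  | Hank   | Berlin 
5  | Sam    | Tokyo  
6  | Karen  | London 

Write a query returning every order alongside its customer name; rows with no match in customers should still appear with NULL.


LEFT JOIN keeps every row from orders (the left table); where customer_id has no match in customers, the customer columns become NULL. Walk through each order:
  - order 1 (Notebook): customer_id=NULL, no match -> kept with NULL
  - order 2 (Keyboard): customer_id=4 -> matches Hank
  - order 3 (Chair): customer_id=3 -> matches George
  - order 4 (Stapler): customer_id=NULL, no match -> kept with NULL
  - order 5 (Headphones): customer_id=6 -> matches Karen
All 5 rows appear; 2 have NULL customer.

SQL:
SELECT a.product, b.name AS customer
FROM orders a
LEFT JOIN customers b ON a.customer_id = b.id

Result:
product    | customer
-----------+---------
Notebook   | NULL    
Keyboard   | Hank    
Chair      | George  
Stapler    | NULL    
Headphones | Karen   


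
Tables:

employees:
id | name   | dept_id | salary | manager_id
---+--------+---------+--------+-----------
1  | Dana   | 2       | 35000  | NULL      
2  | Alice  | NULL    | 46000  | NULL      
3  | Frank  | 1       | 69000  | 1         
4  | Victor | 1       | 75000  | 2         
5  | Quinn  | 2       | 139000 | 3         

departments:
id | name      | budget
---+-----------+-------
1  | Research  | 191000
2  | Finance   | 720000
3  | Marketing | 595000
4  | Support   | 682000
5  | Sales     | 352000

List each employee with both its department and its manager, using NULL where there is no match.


Two LEFT JOINs from the same base table employees: one to departments via dept_id, one to employees itself via manager_id. Both are LEFT so every employee is preserved.
Match against departments:
  - employee 1 (Dana): dept_id=2 -> matches Finance
  - employee 2 (Alice): dept_id=NULL, no match -> kept with NULL
  - employee 3 (Frank): dept_id=1 -> matches Research
  - employee 4 (Victor): dept_id=1 -> matches Research
  - employee 5 (Quinn): dept_id=2 -> matches Finance
Match against employees (self):
  - employee 1 (Dana): manager_id=NULL -> NULL
  - employee 2 (Alice): manager_id=NULL -> NULL
  - employee 3 (Frank): manager_id=1 -> Dana
  - employee 4 (Victor): manager_id=2 -> Alice
  - employee 5 (Quinn): manager_id=3 -> Frank

SQL:
SELECT a.name, b.name AS department, c.name AS manager
FROM employees a
LEFT JOIN departments b ON a.dept_id = b.id
LEFT JOIN employees c ON a.manager_id = c.id

Result:
name   | department | manager
-------+------------+--------
Dana   | Finance    | NULL   
Alice  | NULL       | NULL   
Frank  | Research   | Dana   
Victor | Research   | Alice  
Quinn  | Finance    | Frank  


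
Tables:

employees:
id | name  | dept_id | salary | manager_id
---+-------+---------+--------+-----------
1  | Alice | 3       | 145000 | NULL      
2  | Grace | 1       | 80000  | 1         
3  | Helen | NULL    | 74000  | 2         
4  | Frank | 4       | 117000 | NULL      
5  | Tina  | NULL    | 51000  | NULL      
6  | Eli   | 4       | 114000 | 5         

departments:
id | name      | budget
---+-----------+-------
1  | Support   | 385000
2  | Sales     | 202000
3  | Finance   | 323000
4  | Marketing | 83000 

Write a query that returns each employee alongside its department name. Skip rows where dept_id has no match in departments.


INNER JOIN keeps only employees rows whose dept_id matches an id in departments. Walk through each employee:
  - employee 1 (Alice): dept_id=3 -> matches Finance
  - employee 2 (Grace): dept_id=1 -> matches Support
  - employee 3 (Helen): dept_id=NULL, no match -> dropped
  - employee 4 (Frank): dept_id=4 -> matches Marketing
  - employee 5 (Tina): dept_id=NULL, no match -> dropped
  - employee 6 (Eli): dept_id=4 -> matches Marketing
So 2 of 6 rows are dropped.

SQL:
SELECT a.name, b.name AS department
FROM employees a
INNER JOIN departments b ON a.dept_id = b.id

Result:
name  | department
------+-----------
Alice | Finance   
Grace | Support   
Frank | Marketing 
Eli   | Marketing 


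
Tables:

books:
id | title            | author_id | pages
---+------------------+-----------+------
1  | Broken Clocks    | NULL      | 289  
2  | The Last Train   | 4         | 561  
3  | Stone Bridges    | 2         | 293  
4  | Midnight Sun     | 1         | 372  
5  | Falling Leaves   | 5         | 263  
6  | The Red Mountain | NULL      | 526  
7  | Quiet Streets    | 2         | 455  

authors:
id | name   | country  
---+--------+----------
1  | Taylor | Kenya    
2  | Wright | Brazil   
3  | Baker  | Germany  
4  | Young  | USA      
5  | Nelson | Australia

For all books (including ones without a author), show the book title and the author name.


LEFT JOIN keeps every row from books (the left table); where author_id has no match in authors, the author columns become NULL. Walk through each book:
  - book 1 (Broken Clocks): author_id=NULL, no match -> kept with NULL
  - book 2 (The Last Train): author_id=4 -> matches Young
  - book 3 (Stone Bridges): author_id=2 -> matches Wright
  - book 4 (Midnight Sun): author_id=1 -> matches Taylor
  - book 5 (Falling Leaves): author_id=5 -> matches Nelson
  - book 6 (The Red Mountain): author_id=NULL, no match -> kept with NULL
  - book 7 (Quiet Streets): author_id=2 -> matches Wright
All 7 rows appear; 2 have NULL author.

SQL:
SELECT a.title, b.name AS author
FROM books a
LEFT JOIN authors b ON a.author_id = b.id

Result:
title            | author
-----------------+-------
Broken Clocks    | NULL  
The Last Train   | Young 
Stone Bridges    | Wright
Midnight Sun     | Taylor
Falling Leaves   | Nelson
The Red Mountain | NULL  
Quiet Streets    | Wright


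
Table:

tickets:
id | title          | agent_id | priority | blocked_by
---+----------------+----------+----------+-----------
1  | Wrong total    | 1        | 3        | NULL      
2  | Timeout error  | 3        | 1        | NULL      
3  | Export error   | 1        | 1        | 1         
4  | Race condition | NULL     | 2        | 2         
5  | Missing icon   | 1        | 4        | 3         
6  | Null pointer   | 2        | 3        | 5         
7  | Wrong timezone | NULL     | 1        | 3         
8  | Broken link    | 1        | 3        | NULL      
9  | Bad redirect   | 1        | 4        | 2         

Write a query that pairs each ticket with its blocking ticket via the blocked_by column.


This is a self-join: tickets is joined to a second copy of itself, matching each row's blocked_by to another row's id. Use LEFT JOIN so rows with blocked_by=NULL are kept.
  - ticket 1 (Wrong total): blocked_by=NULL -> NULL
  - ticket 2 (Timeout error): blocked_by=NULL -> NULL
  - ticket 3 (Export error): blocked_by=1 -> Wrong total
  - ticket 4 (Race condition): blocked_by=2 -> Timeout error
  - ticket 5 (Missing icon): blocked_by=3 -> Export error
  - ticket 6 (Null pointer): blocked_by=5 -> Missing icon
  - ticket 7 (Wrong timezone): blocked_by=3 -> Export error
  - ticket 8 (Broken link): blocked_by=NULL -> NULL
  - ticket 9 (Bad redirect): blocked_by=2 -> Timeout error

SQL:
SELECT a.title AS item, b.title AS blocked_by
FROM tickets a
LEFT JOIN tickets b ON a.blocked_by = b.id

Result:
item           | blocked_by   
---------------+--------------
Wrong total    | NULL         
Timeout error  | NULL         
Export error   | Wrong total  
Race condition | Timeout error
Missing icon   | Export error 
Null pointer   | Missing icon 
Wrong timezone | Export error 
Broken link    | NULL         
Bad redirect   | Timeout error


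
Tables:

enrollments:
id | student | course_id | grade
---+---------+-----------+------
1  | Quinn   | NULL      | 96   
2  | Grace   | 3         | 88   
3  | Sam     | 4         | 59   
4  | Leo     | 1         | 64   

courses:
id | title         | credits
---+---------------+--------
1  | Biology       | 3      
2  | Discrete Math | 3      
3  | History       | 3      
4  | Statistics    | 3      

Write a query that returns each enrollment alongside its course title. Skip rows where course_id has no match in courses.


INNER JOIN keeps only enrollments rows whose course_id matches an id in courses. Walk through each enrollment:
  - enrollment 1 (Quinn): course_id=NULL, no match -> dropped
  - enrollment 2 (Grace): course_id=3 -> matches History
  - enrollment 3 (Sam): course_id=4 -> matches Statistics
  - enrollment 4 (Leo): course_id=1 -> matches Biology
So 1 of 4 rows is dropped.

SQL:
SELECT a.student, b.title AS course
FROM enrollments a
INNER JOIN courses b ON a.course_id = b.id

Result:
student | course    
--------+-----------
Grace   | History   
Sam     | Statistics
Leo     | Biology   


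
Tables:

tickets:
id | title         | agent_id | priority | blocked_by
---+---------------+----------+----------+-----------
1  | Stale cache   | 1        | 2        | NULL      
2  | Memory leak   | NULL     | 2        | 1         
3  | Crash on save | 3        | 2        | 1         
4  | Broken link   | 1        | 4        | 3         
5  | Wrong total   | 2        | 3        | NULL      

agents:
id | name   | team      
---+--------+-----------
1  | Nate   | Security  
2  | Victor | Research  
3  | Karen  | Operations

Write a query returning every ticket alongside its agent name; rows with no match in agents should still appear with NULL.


LEFT JOIN keeps every row from tickets (the left table); where agent_id has no match in agents, the agent columns become NULL. Walk through each ticket:
  - ticket 1 (Stale cache): agent_id=1 -> matches Nate
  - ticket 2 (Memory leak): agent_id=NULL, no match -> kept with NULL
  - ticket 3 (Crash on save): agent_id=3 -> matches Karen
  - ticket 4 (Broken link): agent_id=1 -> matches Nate
  - ticket 5 (Wrong total): agent_id=2 -> matches Victor
All 5 rows appear; 1 has NULL agent.

SQL:
SELECT a.title, b.name AS agent
FROM tickets a
LEFT JOIN agents b ON a.agent_id = b.id

Result:
title         | agent 
--------------+-------
Stale cache   | Nate  
Memory leak   | NULL  
Crash on save | Karen 
Broken link   | Nate  
Wrong total   | Victor


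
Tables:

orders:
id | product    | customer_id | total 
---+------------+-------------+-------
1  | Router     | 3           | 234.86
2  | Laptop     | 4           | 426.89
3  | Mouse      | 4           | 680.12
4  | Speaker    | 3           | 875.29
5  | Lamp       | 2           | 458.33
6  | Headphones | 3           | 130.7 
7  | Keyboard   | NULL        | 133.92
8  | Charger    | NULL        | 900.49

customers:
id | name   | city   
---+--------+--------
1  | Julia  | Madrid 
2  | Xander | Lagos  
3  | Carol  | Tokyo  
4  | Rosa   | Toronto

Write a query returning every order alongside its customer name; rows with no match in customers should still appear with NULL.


LEFT JOIN keeps every row from orders (the left table); where customer_id has no match in customers, the customer columns become NULL. Walk through each order:
  - order 1 (Router): customer_id=3 -> matches Carol
  - order 2 (Laptop): customer_id=4 -> matches Rosa
  - order 3 (Mouse): customer_id=4 -> matches Rosa
  - order 4 (Speaker): customer_id=3 -> matches Carol
  - order 5 (Lamp): customer_id=2 -> matches Xander
  - order 6 (Headphones): customer_id=3 -> matches Carol
  - order 7 (Keyboard): customer_id=NULL, no match -> kept with NULL
  - order 8 (Charger): customer_id=NULL, no match -> kept with NULL
All 8 rows appear; 2 have NULL customer.

SQL:
SELECT a.product, b.name AS customer
FROM orders a
LEFT JOIN customers b ON a.customer_id = b.id

Result:
product    | customer
-----------+---------
Router     | Carol   
Laptop     | Rosa    
Mouse      | Rosa    
Speaker    | Carol   
Lamp       | Xander  
Headphones | Carol   
Keyboard   | NULL    
Charger    | NULL    


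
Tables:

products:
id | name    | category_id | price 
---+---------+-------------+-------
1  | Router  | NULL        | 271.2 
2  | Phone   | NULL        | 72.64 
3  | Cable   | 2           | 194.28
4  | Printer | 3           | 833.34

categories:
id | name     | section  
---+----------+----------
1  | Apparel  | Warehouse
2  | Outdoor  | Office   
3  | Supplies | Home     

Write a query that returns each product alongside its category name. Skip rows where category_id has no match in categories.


INNER JOIN keeps only products rows whose category_id matches an id in categories. Walk through each product:
  - product 1 (Router): category_id=NULL, no match -> dropped
  - product 2 (Phone): category_id=NULL, no match -> dropped
  - product 3 (Cable): category_id=2 -> matches Outdoor
  - product 4 (Printer): category_id=3 -> matches Supplies
So 2 of 4 rows are dropped.

SQL:
SELECT a.name, b.name AS category
FROM products a
INNER JOIN categories b ON a.category_id = b.id

Result:
name    | category
--------+---------
Cable   | Outdoor 
Printer | Supplies


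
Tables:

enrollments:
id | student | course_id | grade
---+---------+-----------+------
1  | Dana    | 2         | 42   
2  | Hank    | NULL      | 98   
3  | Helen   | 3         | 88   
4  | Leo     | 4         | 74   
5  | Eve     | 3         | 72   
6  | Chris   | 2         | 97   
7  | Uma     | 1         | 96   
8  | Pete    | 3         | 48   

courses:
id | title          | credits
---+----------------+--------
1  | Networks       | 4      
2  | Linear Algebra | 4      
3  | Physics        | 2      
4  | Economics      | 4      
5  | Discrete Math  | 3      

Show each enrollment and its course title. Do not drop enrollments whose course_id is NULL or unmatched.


LEFT JOIN keeps every row from enrollments (the left table); where course_id has no match in courses, the course columns become NULL. Walk through each enrollment:
  - enrollment 1 (Dana): course_id=2 -> matches Linear Algebra
  - enrollment 2 (Hank): course_id=NULL, no match -> kept with NULL
  - enrollment 3 (Helen): course_id=3 -> matches Physics
  - enrollment 4 (Leo): course_id=4 -> matches Economics
  - enrollment 5 (Eve): course_id=3 -> matches Physics
  - enrollment 6 (Chris): course_id=2 -> matches Linear Algebra
  - enrollment 7 (Uma): course_id=1 -> matches Networks
  - enrollment 8 (Pete): course_id=3 -> matches Physics
All 8 rows appear; 1 has NULL course.

SQL:
SELECT a.student, b.title AS course
FROM enrollments a
LEFT JOIN courses b ON a.course_id = b.id

Result:
student | course        
--------+---------------
Dana    | Linear Algebra
Hank    | NULL          
Helen   | Physics       
Leo     | Economics     
Eve     | Physics       
Chris   | Linear Algebra
Uma     | Networks      
Pete    | Physics       


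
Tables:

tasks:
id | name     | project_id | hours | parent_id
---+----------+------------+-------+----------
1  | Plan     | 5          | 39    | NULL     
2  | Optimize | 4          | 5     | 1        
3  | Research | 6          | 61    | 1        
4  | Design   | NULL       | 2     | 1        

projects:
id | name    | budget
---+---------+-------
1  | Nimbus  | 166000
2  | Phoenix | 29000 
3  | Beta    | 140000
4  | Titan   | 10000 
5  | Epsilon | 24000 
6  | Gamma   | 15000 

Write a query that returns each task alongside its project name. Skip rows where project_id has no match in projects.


INNER JOIN keeps only tasks rows whose project_id matches an id in projects. Walk through each task:
  - task 1 (Plan): project_id=5 -> matches Epsilon
  - task 2 (Optimize): project_id=4 -> matches Titan
  - task 3 (Research): project_id=6 -> matches Gamma
  - task 4 (Design): project_id=NULL, no match -> dropped
So 1 of 4 rows is dropped.

SQL:
SELECT a.name, b.name AS project
FROM tasks a
INNER JOIN projects b ON a.project_id = b.id

Result:
name     | project
---------+--------
Plan     | Epsilon
Optimize | Titan  
Research | Gamma  


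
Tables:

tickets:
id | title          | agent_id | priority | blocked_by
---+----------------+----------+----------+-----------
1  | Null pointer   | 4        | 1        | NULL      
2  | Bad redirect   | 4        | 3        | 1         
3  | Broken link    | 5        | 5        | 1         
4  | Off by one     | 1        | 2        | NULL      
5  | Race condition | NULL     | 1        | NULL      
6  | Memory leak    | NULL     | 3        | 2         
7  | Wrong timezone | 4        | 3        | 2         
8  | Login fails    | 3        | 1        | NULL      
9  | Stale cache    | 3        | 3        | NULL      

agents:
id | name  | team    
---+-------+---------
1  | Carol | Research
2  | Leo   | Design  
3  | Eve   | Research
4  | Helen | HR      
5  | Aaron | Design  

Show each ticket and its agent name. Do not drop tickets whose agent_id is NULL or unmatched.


LEFT JOIN keeps every row from tickets (the left table); where agent_id has no match in agents, the agent columns become NULL. Walk through each ticket:
  - ticket 1 (Null pointer): agent_id=4 -> matches Helen
  - ticket 2 (Bad redirect): agent_id=4 -> matches Helen
  - ticket 3 (Broken link): agent_id=5 -> matches Aaron
  - ticket 4 (Off by one): agent_id=1 -> matches Carol
  - ticket 5 (Race condition): agent_id=NULL, no match -> kept with NULL
  - ticket 6 (Memory leak): agent_id=NULL, no match -> kept with NULL
  - ticket 7 (Wrong timezone): agent_id=4 -> matches Helen
  - ticket 8 (Login fails): agent_id=3 -> matches Eve
  - ticket 9 (Stale cache): agent_id=3 -> matches Eve
All 9 rows appear; 2 have NULL agent.

SQL:
SELECT a.title, b.name AS agent
FROM tickets a
LEFT JOIN agents b ON a.agent_id = b.id

Result:
title          | agent
---------------+------
Null pointer   | Helen
Bad redirect   | Helen
Broken link    | Aaron
Off by one     | Carol
Race condition | NULL 
Memory leak    | NULL 
Wrong timezone | Helen
Login fails    | Eve  
Stale cache    | Eve  


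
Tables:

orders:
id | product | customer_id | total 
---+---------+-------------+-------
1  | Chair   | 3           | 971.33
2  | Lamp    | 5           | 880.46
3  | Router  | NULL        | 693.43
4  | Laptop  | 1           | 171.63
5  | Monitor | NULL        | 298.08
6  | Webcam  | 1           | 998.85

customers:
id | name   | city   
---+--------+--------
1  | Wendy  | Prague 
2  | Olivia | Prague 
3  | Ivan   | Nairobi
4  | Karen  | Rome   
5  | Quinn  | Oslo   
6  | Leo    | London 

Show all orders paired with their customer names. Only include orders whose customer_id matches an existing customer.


INNER JOIN keeps only orders rows whose customer_id matches an id in customers. Walk through each order:
  - order 1 (Chair): customer_id=3 -> matches Ivan
  - order 2 (Lamp): customer_id=5 -> matches Quinn
  - order 3 (Router): customer_id=NULL, no match -> dropped
  - order 4 (Laptop): customer_id=1 -> matches Wendy
  - order 5 (Monitor): customer_id=NULL, no match -> dropped
  - order 6 (Webcam): customer_id=1 -> matches Wendy
So 2 of 6 rows are dropped.

SQL:
SELECT a.product, b.name AS customer
FROM orders a
INNER JOIN customers b ON a.customer_id = b.id

Result:
product | customer
--------+---------
Chair   | Ivan    
Lamp    | Quinn   
Laptop  | Wendy   
Webcam  | Wendy   


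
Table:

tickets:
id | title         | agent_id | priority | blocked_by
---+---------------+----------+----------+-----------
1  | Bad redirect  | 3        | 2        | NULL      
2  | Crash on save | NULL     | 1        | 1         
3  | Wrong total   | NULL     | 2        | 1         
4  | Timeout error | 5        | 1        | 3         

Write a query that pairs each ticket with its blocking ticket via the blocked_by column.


This is a self-join: tickets is joined to a second copy of itself, matching each row's blocked_by to another row's id. Use LEFT JOIN so rows with blocked_by=NULL are kept.
  - ticket 1 (Bad redirect): blocked_by=NULL -> NULL
  - ticket 2 (Crash on save): blocked_by=1 -> Bad redirect
  - ticket 3 (Wrong total): blocked_by=1 -> Bad redirect
  - ticket 4 (Timeout error): blocked_by=3 -> Wrong total

SQL:
SELECT a.title AS item, b.title AS blocked_by
FROM tickets a
LEFT JOIN tickets b ON a.blocked_by = b.id

Result:
item          | blocked_by  
--------------+-------------
Bad redirect  | NULL        
Crash on save | Bad redirect
Wrong total   | Bad redirect
Timeout error | Wrong total 


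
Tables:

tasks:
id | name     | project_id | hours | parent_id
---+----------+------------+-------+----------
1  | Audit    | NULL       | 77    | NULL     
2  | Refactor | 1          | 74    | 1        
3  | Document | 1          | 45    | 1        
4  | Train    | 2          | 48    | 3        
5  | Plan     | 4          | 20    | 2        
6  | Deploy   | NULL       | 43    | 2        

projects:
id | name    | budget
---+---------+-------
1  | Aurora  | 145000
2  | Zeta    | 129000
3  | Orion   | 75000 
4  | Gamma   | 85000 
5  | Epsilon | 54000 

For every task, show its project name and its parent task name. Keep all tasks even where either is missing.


Two LEFT JOINs from the same base table tasks: one to projects via project_id, one to tasks itself via parent_id. Both are LEFT so every task is preserved.
Match against projects:
  - task 1 (Audit): project_id=NULL, no match -> kept with NULL
  - task 2 (Refactor): project_id=1 -> matches Aurora
  - task 3 (Document): project_id=1 -> matches Aurora
  - task 4 (Train): project_id=2 -> matches Zeta
  - task 5 (Plan): project_id=4 -> matches Gamma
  - task 6 (Deploy): project_id=NULL, no match -> kept with NULL
Match against tasks (self):
  - task 1 (Audit): parent_id=NULL -> NULL
  - task 2 (Refactor): parent_id=1 -> Audit
  - task 3 (Document): parent_id=1 -> Audit
  - task 4 (Train): parent_id=3 -> Document
  - task 5 (Plan): parent_id=2 -> Refactor
  - task 6 (Deploy): parent_id=2 -> Refactor

SQL:
SELECT a.name, b.name AS project, c.name AS parent
FROM tasks a
LEFT JOIN projects b ON a.project_id = b.id
LEFT JOIN tasks c ON a.parent_id = c.id

Result:
name     | project | parent  
---------+---------+---------
Audit    | NULL    | NULL    
Refactor | Aurora  | Audit   
Document | Aurora  | Audit   
Train    | Zeta    | Document
Plan     | Gamma   | Refactor
Deploy   | NULL    | Refactor


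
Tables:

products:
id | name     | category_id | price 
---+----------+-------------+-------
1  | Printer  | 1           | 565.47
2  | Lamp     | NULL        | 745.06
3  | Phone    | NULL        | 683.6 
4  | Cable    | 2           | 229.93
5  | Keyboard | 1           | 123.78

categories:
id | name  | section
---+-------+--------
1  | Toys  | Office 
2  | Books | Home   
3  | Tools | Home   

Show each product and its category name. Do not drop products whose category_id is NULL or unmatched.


LEFT JOIN keeps every row from products (the left table); where category_id has no match in categories, the category columns become NULL. Walk through each product:
  - product 1 (Printer): category_id=1 -> matches Toys
  - product 2 (Lamp): category_id=NULL, no match -> kept with NULL
  - product 3 (Phone): category_id=NULL, no match -> kept with NULL
  - product 4 (Cable): category_id=2 -> matches Books
  - product 5 (Keyboard): category_id=1 -> matches Toys
All 5 rows appear; 2 have NULL category.

SQL:
SELECT a.name, b.name AS category
FROM products a
LEFT JOIN categories b ON a.category_id = b.id

Result:
name     | category
---------+---------
Printer  | Toys    
Lamp     | NULL    
Phone    | NULL    
Cable    | Books   
Keyboard | Toys    


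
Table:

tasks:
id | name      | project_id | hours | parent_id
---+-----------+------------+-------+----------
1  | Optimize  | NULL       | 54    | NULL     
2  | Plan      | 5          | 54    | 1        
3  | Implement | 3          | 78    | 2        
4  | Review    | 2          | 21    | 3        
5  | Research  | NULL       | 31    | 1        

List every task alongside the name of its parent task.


This is a self-join: tasks is joined to a second copy of itself, matching each row's parent_id to another row's id. Use LEFT JOIN so rows with parent_id=NULL are kept.
  - task 1 (Optimize): parent_id=NULL -> NULL
  - task 2 (Plan): parent_id=1 -> Optimize
  - task 3 (Implement): parent_id=2 -> Plan
  - task 4 (Review): parent_id=3 -> Implement
  - task 5 (Research): parent_id=1 -> Optimize

SQL:
SELECT a.name AS item, b.name AS parent
FROM tasks a
LEFT JOIN tasks b ON a.parent_id = b.id

Result:
item      | parent   
----------+----------
Optimize  | NULL     
Plan      | Optimize 
Implement | Plan     
Review    | Implement
Research  | Optimize 


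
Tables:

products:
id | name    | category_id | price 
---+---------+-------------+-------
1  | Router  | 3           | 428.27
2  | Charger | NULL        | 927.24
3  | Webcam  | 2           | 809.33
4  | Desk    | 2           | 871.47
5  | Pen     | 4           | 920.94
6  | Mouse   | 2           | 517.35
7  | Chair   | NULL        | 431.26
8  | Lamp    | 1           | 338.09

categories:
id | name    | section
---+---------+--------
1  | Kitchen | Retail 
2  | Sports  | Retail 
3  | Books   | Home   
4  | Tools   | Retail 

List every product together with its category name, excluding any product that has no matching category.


INNER JOIN keeps only products rows whose category_id matches an id in categories. Walk through each product:
  - product 1 (Router): category_id=3 -> matches Books
  - product 2 (Charger): category_id=NULL, no match -> dropped
  - product 3 (Webcam): category_id=2 -> matches Sports
  - product 4 (Desk): category_id=2 -> matches Sports
  - product 5 (Pen): category_id=4 -> matches Tools
  - product 6 (Mouse): category_id=2 -> matches Sports
  - product 7 (Chair): category_id=NULL, no match -> dropped
  - product 8 (Lamp): category_id=1 -> matches Kitchen
So 2 of 8 rows are dropped.

SQL:
SELECT a.name, b.name AS category
FROM products a
INNER JOIN categories b ON a.category_id = b.id

Result:
name   | category
-------+---------
Router | Books   
Webcam | Sports  
Desk   | Sports  
Pen    | Tools   
Mouse  | Sports  
Lamp   | Kitchen 


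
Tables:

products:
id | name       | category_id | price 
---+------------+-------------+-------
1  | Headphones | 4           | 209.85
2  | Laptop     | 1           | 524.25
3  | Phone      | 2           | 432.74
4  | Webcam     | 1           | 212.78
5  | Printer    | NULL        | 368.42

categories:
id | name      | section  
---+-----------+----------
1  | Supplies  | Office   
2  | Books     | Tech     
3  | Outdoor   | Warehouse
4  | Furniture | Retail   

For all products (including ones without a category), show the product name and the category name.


LEFT JOIN keeps every row from products (the left table); where category_id has no match in categories, the category columns become NULL. Walk through each product:
  - product 1 (Headphones): category_id=4 -> matches Furniture
  - product 2 (Laptop): category_id=1 -> matches Supplies
  - product 3 (Phone): category_id=2 -> matches Books
  - product 4 (Webcam): category_id=1 -> matches Supplies
  - product 5 (Printer): category_id=NULL, no match -> kept with NULL
All 5 rows appear; 1 has NULL category.

SQL:
SELECT a.name, b.name AS category
FROM products a
LEFT JOIN categories b ON a.category_id = b.id

Result:
name       | category 
-----------+----------
Headphones | Furniture
Laptop     | Supplies 
Phone      | Books    
Webcam     | Supplies 
Printer    | NULL     


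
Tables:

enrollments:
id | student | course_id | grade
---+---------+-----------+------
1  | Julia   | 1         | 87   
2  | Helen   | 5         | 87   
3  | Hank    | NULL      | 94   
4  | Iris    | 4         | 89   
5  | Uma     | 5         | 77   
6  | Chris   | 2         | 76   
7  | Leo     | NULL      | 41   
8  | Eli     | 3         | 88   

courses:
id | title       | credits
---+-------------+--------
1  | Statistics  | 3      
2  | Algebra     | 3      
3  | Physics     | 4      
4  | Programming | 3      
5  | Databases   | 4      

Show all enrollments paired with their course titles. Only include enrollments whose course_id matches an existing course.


INNER JOIN keeps only enrollments rows whose course_id matches an id in courses. Walk through each enrollment:
  - enrollment 1 (Julia): course_id=1 -> matches Statistics
  - enrollment 2 (Helen): course_id=5 -> matches Databases
  - enrollment 3 (Hank): course_id=NULL, no match -> dropped
  - enrollment 4 (Iris): course_id=4 -> matches Programming
  - enrollment 5 (Uma): course_id=5 -> matches Databases
  - enrollment 6 (Chris): course_id=2 -> matches Algebra
  - enrollment 7 (Leo): course_id=NULL, no match -> dropped
  - enrollment 8 (Eli): course_id=3 -> matches Physics
So 2 of 8 rows are dropped.

SQL:
SELECT a.student, b.title AS course
FROM enrollments a
INNER JOIN courses b ON a.course_id = b.id

Result:
student | course     
--------+------------
Julia   | Statistics 
Helen   | Databases  
Iris    | Programming
Uma     | Databases  
Chris   | Algebra    
Eli     | Physics    


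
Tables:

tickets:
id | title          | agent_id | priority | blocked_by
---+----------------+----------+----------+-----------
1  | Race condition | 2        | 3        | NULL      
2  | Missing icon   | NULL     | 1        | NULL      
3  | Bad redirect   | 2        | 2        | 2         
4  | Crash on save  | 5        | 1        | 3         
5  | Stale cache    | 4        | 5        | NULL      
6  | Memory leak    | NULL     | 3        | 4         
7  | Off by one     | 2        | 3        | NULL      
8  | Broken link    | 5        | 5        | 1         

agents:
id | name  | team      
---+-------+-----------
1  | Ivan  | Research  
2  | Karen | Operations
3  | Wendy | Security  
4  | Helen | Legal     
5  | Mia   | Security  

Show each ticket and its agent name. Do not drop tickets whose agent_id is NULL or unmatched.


LEFT JOIN keeps every row from tickets (the left table); where agent_id has no match in agents, the agent columns become NULL. Walk through each ticket:
  - ticket 1 (Race condition): agent_id=2 -> matches Karen
  - ticket 2 (Missing icon): agent_id=NULL, no match -> kept with NULL
  - ticket 3 (Bad redirect): agent_id=2 -> matches Karen
  - ticket 4 (Crash on save): agent_id=5 -> matches Mia
  - ticket 5 (Stale cache): agent_id=4 -> matches Helen
  - ticket 6 (Memory leak): agent_id=NULL, no match -> kept with NULL
  - ticket 7 (Off by one): agent_id=2 -> matches Karen
  - ticket 8 (Broken link): agent_id=5 -> matches Mia
All 8 rows appear; 2 have NULL agent.

SQL:
SELECT a.title, b.name AS agent
FROM tickets a
LEFT JOIN agents b ON a.agent_id = b.id

Result:
title          | agent
---------------+------
Race condition | Karen
Missing icon   | NULL 
Bad redirect   | Karen
Crash on save  | Mia  
Stale cache    | Helen
Memory leak    | NULL 
Off by one     | Karen
Broken link    | Mia  
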